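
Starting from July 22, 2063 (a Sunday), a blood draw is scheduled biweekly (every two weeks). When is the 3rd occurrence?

The 3rd occurrence is 2 intervals after the first: 2 × 14 = 28 days after July 22, 2063.
July has 31 days — 9 days to the end of July leaves 19.
19 days into August → August 19, 2063.

August 19, 2063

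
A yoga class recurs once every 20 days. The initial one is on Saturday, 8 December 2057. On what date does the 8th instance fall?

27 April 2058

The 8th occurrence is 7 intervals after the first: 7 × 20 = 140 days after 8 December 2057.
December has 31 days — 23 days to the end of December leaves 117.
January has 31 days (86 left).
February has 28 days (58 left).
March has 31 days (27 left).
27 days into April → 27 April 2058.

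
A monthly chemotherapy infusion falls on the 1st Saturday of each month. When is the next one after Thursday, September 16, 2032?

October 2, 2032

September 2032 starts on a Wednesday, so its 1st Saturday is September 4, 2032 (3 days in).
That is not after September 16, 2032, so look at October 2032.
October 2032 starts on a Friday, so its 1st Saturday is October 2, 2032 (1 day in).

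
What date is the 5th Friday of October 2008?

October 2008 begins on a Wednesday, so the first Friday is October 3 (2 days later).
The 5th Friday is 4 weeks later: 3 + 28 = 31.

2008-10-31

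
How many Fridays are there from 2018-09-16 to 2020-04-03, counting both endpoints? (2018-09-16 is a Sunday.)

81

2018-09-16 is a Sunday; the first Friday on or after it is 2018-09-21 (5 days later).
From 2018-09-21 to 2020-04-03: 101 + 365 + 94 = 560 days (rest of 2018, 2019, to 2020-04-03 in 2020).
560 ÷ 7 = 80 full weeks with remainder 0, so 80 more Fridays after the first → 81.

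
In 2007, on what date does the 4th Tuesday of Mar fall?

Mar 27, 2007

Mar 2007 begins on a Thursday, so the first Tuesday is Mar 6 (5 days later).
The 4th Tuesday is 3 weeks later: 6 + 21 = 27.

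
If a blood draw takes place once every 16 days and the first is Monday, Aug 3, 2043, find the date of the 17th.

Apr 15, 2044

The 17th occurrence is 16 intervals after the first: 16 × 16 = 256 days after Aug 3, 2043.
Aug has 31 days — 28 days to the end of Aug leaves 228.
Sep has 30 days (198 left).
Oct has 31 days (167 left).
Nov has 30 days (137 left).
Dec has 31 days (106 left).
Jan has 31 days (75 left).
Feb has 29 days (46 left).
Mar has 31 days (15 left).
15 days into Apr → Apr 15, 2044.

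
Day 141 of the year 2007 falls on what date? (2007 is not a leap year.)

January has 31 days (141 − 31 = 110 remain).
February has 28 days (110 − 28 = 82 remain).
March has 31 days (82 − 31 = 51 remain).
April has 30 days (51 − 30 = 21 remain).
21 into May → May 21.

May 21, 2007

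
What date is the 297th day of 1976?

January has 31 days (297 − 31 = 266 remain).
February has 29 days (266 − 29 = 237 remain).
March has 31 days (237 − 31 = 206 remain).
April has 30 days (206 − 30 = 176 remain).
May has 31 days (176 − 31 = 145 remain).
June has 30 days (145 − 30 = 115 remain).
July has 31 days (115 − 31 = 84 remain).
August has 31 days (84 − 31 = 53 remain).
September has 30 days (53 − 30 = 23 remain).
23 into October → October 23.

1976-10-23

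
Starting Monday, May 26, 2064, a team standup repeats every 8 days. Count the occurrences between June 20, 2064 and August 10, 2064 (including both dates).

6

Occurrences land 8·i days after May 26, 2064 for i = 0, 1, 2, …
June 20, 2064 is 25 days after the start; 25 ÷ 8 = 3 remainder 1; since the remainder is 1, round up to i = 4. First occurrence in the window: #5 on June 27, 2064 (4×8 = 32 days in).
August 10, 2064 is 76 days after the start; 76 ÷ 8 = 9 remainder 4. Last occurrence in the window: #10 on August 6, 2064.
Occurrences #5 through #10: 6 in total.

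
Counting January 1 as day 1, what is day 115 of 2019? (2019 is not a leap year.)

2019-04-25

January has 31 days (115 − 31 = 84 remain).
February has 28 days (84 − 28 = 56 remain).
March has 31 days (56 − 31 = 25 remain).
25 into April → April 25.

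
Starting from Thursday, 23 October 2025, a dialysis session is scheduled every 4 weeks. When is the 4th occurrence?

The 4th occurrence is 3 intervals after the first: 3 × 28 = 84 days after 23 October 2025.
October has 31 days — 8 days to the end of October leaves 76.
November has 30 days (46 left).
December has 31 days (15 left).
15 days into January → 15 January 2026.

15 January 2026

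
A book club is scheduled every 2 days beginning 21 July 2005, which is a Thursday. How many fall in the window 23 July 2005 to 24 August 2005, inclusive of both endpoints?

17

Occurrences land 2·i days after 21 July 2005 for i = 0, 1, 2, …
23 July 2005 is 2 days after the start; 2 ÷ 2 = 1 remainder 0. First occurrence in the window: #2 on 23 July 2005 (1×2 = 2 days in).
24 August 2005 is 34 days after the start; 34 ÷ 2 = 17 remainder 0. Last occurrence in the window: #18 on 24 August 2005.
Occurrences #2 through #18: 17 in total.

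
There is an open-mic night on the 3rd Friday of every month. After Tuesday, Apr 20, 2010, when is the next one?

Apr 2010 starts on a Thursday; its first Friday is the 2nd, so the 3rd Friday is the 16th — Apr 16, 2010.
That is not after Apr 20, 2010, so look at May 2010.
May 2010 starts on a Saturday; its first Friday is the 7th, so the 3rd Friday is the 21st — May 21, 2010.

May 21, 2010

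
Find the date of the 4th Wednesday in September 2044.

September 28, 2044

The first Wednesday of September 2044 is September 7.
The 4th Wednesday is 3 weeks later: 7 + 21 = 28.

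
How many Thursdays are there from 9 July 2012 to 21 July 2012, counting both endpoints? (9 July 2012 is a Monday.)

9 July 2012 is a Monday; the first Thursday on or after it is 12 July 2012 (3 days later).
From 12 July 2012 to 21 July 2012 is 21 − 12 = 9 days.
9 ÷ 7 = 1 full weeks with remainder 2, so 1 more Thursdays after the first → 2.

2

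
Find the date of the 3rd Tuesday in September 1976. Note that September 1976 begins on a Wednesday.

September 1976 begins on a Wednesday, so the first Tuesday is September 7 (6 days later).
The 3rd Tuesday is 2 weeks later: 7 + 14 = 21.

September 21, 1976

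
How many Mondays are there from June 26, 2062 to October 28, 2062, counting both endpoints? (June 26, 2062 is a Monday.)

18

June 26, 2062 is a Monday; the first Monday on or after it is June 26, 2062.
From June 26, 2062 to October 28, 2062: 4 + 31 + 31 + 30 + 28 = 124 days (rest of June, July, August, September, October).
124 ÷ 7 = 17 full weeks with remainder 5, so 17 more Mondays after the first → 18.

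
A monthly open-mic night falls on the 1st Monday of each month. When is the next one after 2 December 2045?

December 2045 starts on a Friday, so its 1st Monday is 4 December 2045 (3 days in).
4 December 2045 is after 2 December 2045, so that is the next one.

4 December 2045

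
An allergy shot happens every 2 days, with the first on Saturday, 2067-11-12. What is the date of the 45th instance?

The 45th occurrence is 44 intervals after the first: 44 × 2 = 88 days after 2067-11-12.
November has 30 days — 18 days to the end of November leaves 70.
December has 31 days (39 left).
January has 31 days (8 left).
8 days into February → 2068-02-08.

2068-02-08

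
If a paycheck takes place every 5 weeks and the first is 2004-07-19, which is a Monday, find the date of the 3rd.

2004-09-27

The 3rd occurrence is 2 intervals after the first: 2 × 35 = 70 days after 2004-07-19.
July has 31 days — 12 days to the end of July leaves 58.
August has 31 days (27 left).
27 days into September → 2004-09-27.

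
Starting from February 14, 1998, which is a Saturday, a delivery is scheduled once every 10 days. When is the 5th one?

March 26, 1998

The 5th occurrence is 4 intervals after the first: 4 × 10 = 40 days after February 14, 1998.
February has 28 days — 14 days to the end of February leaves 26.
26 days into March → March 26, 1998.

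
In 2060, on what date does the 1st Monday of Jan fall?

Jan 5, 2060

The first Monday of Jan 2060 is Jan 5.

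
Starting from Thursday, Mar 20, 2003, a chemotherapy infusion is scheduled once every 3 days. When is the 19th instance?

The 19th occurrence is 18 intervals after the first: 18 × 3 = 54 days after Mar 20, 2003.
Mar has 31 days — 11 days to the end of Mar leaves 43.
Apr has 30 days (13 left).
13 days into May → May 13, 2003.

May 13, 2003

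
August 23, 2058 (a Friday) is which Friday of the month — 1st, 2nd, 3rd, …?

4th

Day 23 falls in week ⌈23/7⌉ of the month.
Days 1–7 hold the 1st Friday, 8–14 the 2nd, 15–21 the 3rd, 22–28 the 4th, 29–31 the 5th.
23 is in the range for the 4th.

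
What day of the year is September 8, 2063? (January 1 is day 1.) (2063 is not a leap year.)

251

Days in months before September: 31 + 28 + 31 + 30 + 31 + 30 + 31 + 31 = 243.
Plus 8 days into September → day 251.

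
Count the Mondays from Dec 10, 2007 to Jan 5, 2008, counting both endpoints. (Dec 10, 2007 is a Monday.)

Dec 10, 2007 is a Monday; the first Monday on or after it is Dec 10, 2007.
From Dec 10, 2007 to Jan 5, 2008: 21 + 5 = 26 days (rest of Dec, Jan).
26 ÷ 7 = 3 full weeks with remainder 5, so 3 more Mondays after the first → 4.

4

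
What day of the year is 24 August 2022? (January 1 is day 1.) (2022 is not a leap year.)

236

Days in months before August: 31 + 28 + 31 + 30 + 31 + 30 + 31 = 212.
Plus 24 days into August → day 236.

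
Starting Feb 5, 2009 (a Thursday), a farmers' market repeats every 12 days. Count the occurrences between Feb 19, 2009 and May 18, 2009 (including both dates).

Occurrences land 12·i days after Feb 5, 2009 for i = 0, 1, 2, …
Feb 19, 2009 is 14 days after the start; 14 ÷ 12 = 1 remainder 2; since the remainder is 2, round up to i = 2. First occurrence in the window: #3 on Mar 1, 2009 (2×12 = 24 days in).
May 18, 2009 is 102 days after the start; 102 ÷ 12 = 8 remainder 6. Last occurrence in the window: #9 on May 12, 2009.
Occurrences #3 through #9: 7 in total.

7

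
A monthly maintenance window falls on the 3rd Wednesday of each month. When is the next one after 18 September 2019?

16 October 2019

September 2019 starts on a Sunday; its first Wednesday is the 4th, so the 3rd Wednesday is the 18th — 18 September 2019.
That is not after 18 September 2019, so look at October 2019.
October 2019 starts on a Tuesday; its first Wednesday is the 2nd, so the 3rd Wednesday is the 16th — 16 October 2019.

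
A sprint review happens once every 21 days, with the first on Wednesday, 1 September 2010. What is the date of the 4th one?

3 November 2010

The 4th occurrence is 3 intervals after the first: 3 × 21 = 63 days after 1 September 2010.
September has 30 days — 29 days to the end of September leaves 34.
October has 31 days (3 left).
3 days into November → 3 November 2010.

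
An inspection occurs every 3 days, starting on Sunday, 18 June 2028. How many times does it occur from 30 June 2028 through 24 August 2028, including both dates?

19

Occurrences land 3·i days after 18 June 2028 for i = 0, 1, 2, …
30 June 2028 is 12 days after the start; 12 ÷ 3 = 4 remainder 0. First occurrence in the window: #5 on 30 June 2028 (4×3 = 12 days in).
24 August 2028 is 67 days after the start; 67 ÷ 3 = 22 remainder 1. Last occurrence in the window: #23 on 23 August 2028.
Occurrences #5 through #23: 19 in total.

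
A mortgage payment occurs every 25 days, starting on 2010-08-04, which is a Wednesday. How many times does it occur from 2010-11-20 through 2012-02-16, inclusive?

Occurrences land 25·i days after 2010-08-04 for i = 0, 1, 2, …
2010-11-20 is 108 days after the start; 108 ÷ 25 = 4 remainder 8; since the remainder is 8, round up to i = 5. First occurrence in the window: #6 on 2010-12-07 (5×25 = 125 days in).
2012-02-16 is 561 days after the start; 561 ÷ 25 = 22 remainder 11. Last occurrence in the window: #23 on 2012-02-05.
Occurrences #6 through #23: 18 in total.

18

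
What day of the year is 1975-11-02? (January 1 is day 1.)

Days in months before November: 31 + 28 + 31 + 30 + 31 + 30 + 31 + 31 + 30 + 31 = 304.
Plus 2 days into November → day 306.

306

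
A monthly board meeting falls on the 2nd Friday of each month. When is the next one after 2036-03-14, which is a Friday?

2036-04-11

March 2036 starts on a Saturday; its first Friday is the 7th, so the 2nd Friday is the 14th — 2036-03-14.
That is not after 2036-03-14, so look at April 2036.
April 2036 starts on a Tuesday; its first Friday is the 4th, so the 2nd Friday is the 11th — 2036-04-11.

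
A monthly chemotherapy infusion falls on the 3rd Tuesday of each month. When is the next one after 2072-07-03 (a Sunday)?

July 2072 starts on a Friday; its first Tuesday is the 5th, so the 3rd Tuesday is the 19th — 2072-07-19.
2072-07-19 is after 2072-07-03, so that is the next one.

2072-07-19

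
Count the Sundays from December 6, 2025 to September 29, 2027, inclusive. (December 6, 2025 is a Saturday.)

95

December 6, 2025 is a Saturday; the first Sunday on or after it is December 7, 2025 (1 day later).
From December 7, 2025 to September 29, 2027: 24 + 365 + 272 = 661 days (rest of 2025, 2026, to September 29, 2027 in 2027).
661 ÷ 7 = 94 full weeks with remainder 3, so 94 more Sundays after the first → 95.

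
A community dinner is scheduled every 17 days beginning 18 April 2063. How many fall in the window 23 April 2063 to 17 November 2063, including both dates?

12

Occurrences land 17·i days after 18 April 2063 for i = 0, 1, 2, …
23 April 2063 is 5 days after the start; 5 ÷ 17 = 0 remainder 5; since the remainder is 5, round up to i = 1. First occurrence in the window: #2 on 5 May 2063 (1×17 = 17 days in).
17 November 2063 is 213 days after the start; 213 ÷ 17 = 12 remainder 9. Last occurrence in the window: #13 on 8 November 2063.
Occurrences #2 through #13: 12 in total.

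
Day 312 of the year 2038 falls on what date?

January has 31 days (312 − 31 = 281 remain).
February has 28 days (281 − 28 = 253 remain).
March has 31 days (253 − 31 = 222 remain).
April has 30 days (222 − 30 = 192 remain).
May has 31 days (192 − 31 = 161 remain).
June has 30 days (161 − 30 = 131 remain).
July has 31 days (131 − 31 = 100 remain).
August has 31 days (100 − 31 = 69 remain).
September has 30 days (69 − 30 = 39 remain).
October has 31 days (39 − 31 = 8 remain).
8 into November → November 8.

2038-11-08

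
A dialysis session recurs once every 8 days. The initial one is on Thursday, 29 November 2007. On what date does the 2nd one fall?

The 2nd occurrence is 1 interval after the first: 1 × 8 = 8 days after 29 November 2007.
November has 30 days — 1 day to the end of November leaves 7.
7 days into December → 7 December 2007.

7 December 2007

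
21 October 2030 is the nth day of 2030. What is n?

294

Days in months before October: 31 + 28 + 31 + 30 + 31 + 30 + 31 + 31 + 30 = 273.
Plus 21 days into October → day 294.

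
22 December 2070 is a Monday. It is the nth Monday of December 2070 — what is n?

Day 22 falls in week ⌈22/7⌉ of the month.
Days 1–7 hold the 1st Monday, 8–14 the 2nd, 15–21 the 3rd, 22–28 the 4th, 29–31 the 5th.
22 is in the range for the 4th.

4th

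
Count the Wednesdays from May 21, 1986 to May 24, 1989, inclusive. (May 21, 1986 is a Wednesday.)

158

May 21, 1986 is a Wednesday; the first Wednesday on or after it is May 21, 1986.
From May 21, 1986 to May 24, 1989: 224 + 365 + 366 + 144 = 1099 days (rest of 1986, 1987, 1988, to May 24, 1989 in 1989).
1099 ÷ 7 = 157 full weeks with remainder 0, so 157 more Wednesdays after the first → 158.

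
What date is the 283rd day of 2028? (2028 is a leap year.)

Oct 9, 2028

Jan has 31 days (283 − 31 = 252 remain).
Feb has 29 days (252 − 29 = 223 remain).
Mar has 31 days (223 − 31 = 192 remain).
Apr has 30 days (192 − 30 = 162 remain).
May has 31 days (162 − 31 = 131 remain).
Jun has 30 days (131 − 30 = 101 remain).
Jul has 31 days (101 − 31 = 70 remain).
Aug has 31 days (70 − 31 = 39 remain).
Sep has 30 days (39 − 30 = 9 remain).
9 into Oct → Oct 9.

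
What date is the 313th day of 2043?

January has 31 days (313 − 31 = 282 remain).
February has 28 days (282 − 28 = 254 remain).
March has 31 days (254 − 31 = 223 remain).
April has 30 days (223 − 30 = 193 remain).
May has 31 days (193 − 31 = 162 remain).
June has 30 days (162 − 30 = 132 remain).
July has 31 days (132 − 31 = 101 remain).
August has 31 days (101 − 31 = 70 remain).
September has 30 days (70 − 30 = 40 remain).
October has 31 days (40 − 31 = 9 remain).
9 into November → November 9.

November 9, 2043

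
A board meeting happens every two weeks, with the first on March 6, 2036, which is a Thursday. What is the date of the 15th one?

The 15th occurrence is 14 intervals after the first: 14 × 14 = 196 days after March 6, 2036.
March has 31 days — 25 days to the end of March leaves 171.
April has 30 days (141 left).
May has 31 days (110 left).
June has 30 days (80 left).
July has 31 days (49 left).
August has 31 days (18 left).
18 days into September → September 18, 2036.

September 18, 2036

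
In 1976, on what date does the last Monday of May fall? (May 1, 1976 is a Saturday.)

May 1976 begins on a Saturday, so the first Monday is May 3 (2 days later).
May 1976 has 31 days. Adding weeks: 3, 10, 17, 24, 31 — the last one ≤ 31 is the 31st.

May 31, 1976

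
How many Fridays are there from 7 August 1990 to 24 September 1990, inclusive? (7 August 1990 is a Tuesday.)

7 August 1990 is a Tuesday; the first Friday on or after it is 10 August 1990 (3 days later).
From 10 August 1990 to 24 September 1990: 21 + 24 = 45 days (rest of August, September).
45 ÷ 7 = 6 full weeks with remainder 3, so 6 more Fridays after the first → 7.

7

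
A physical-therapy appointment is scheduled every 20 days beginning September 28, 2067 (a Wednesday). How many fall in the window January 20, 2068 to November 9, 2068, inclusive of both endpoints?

15

Occurrences land 20·i days after September 28, 2067 for i = 0, 1, 2, …
January 20, 2068 is 114 days after the start; 114 ÷ 20 = 5 remainder 14; since the remainder is 14, round up to i = 6. First occurrence in the window: #7 on January 26, 2068 (6×20 = 120 days in).
November 9, 2068 is 408 days after the start; 408 ÷ 20 = 20 remainder 8. Last occurrence in the window: #21 on November 1, 2068.
Occurrences #7 through #21: 15 in total.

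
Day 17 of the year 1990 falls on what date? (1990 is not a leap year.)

17 into Jan → Jan 17.

Jan 17, 1990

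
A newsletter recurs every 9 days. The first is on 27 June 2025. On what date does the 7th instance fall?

The 7th occurrence is 6 intervals after the first: 6 × 9 = 54 days after 27 June 2025.
June has 30 days — 3 days to the end of June leaves 51.
July has 31 days (20 left).
20 days into August → 20 August 2025.

20 August 2025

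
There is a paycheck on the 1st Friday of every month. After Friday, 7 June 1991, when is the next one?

June 1991 starts on a Saturday, so its 1st Friday is 7 June 1991 (6 days in).
That is not after 7 June 1991, so look at July 1991.
July 1991 starts on a Monday, so its 1st Friday is 5 July 1991 (4 days in).

5 July 1991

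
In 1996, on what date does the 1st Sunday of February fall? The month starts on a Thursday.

4 February 1996

February 1996 begins on a Thursday, so the first Sunday is February 4 (3 days later).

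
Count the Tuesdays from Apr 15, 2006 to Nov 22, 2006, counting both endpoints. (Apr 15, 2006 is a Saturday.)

32

Apr 15, 2006 is a Saturday; the first Tuesday on or after it is Apr 18, 2006 (3 days later).
From Apr 18, 2006 to Nov 22, 2006: 12 + 31 + 30 + 31 + 31 + 30 + 31 + 22 = 218 days (rest of Apr, May, Jun, Jul, Aug, Sep, Oct, Nov).
218 ÷ 7 = 31 full weeks with remainder 1, so 31 more Tuesdays after the first → 32.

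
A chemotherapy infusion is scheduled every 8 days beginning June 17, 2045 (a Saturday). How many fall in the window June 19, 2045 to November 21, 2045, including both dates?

Occurrences land 8·i days after June 17, 2045 for i = 0, 1, 2, …
June 19, 2045 is 2 days after the start; 2 ÷ 8 = 0 remainder 2; since the remainder is 2, round up to i = 1. First occurrence in the window: #2 on June 25, 2045 (1×8 = 8 days in).
November 21, 2045 is 157 days after the start; 157 ÷ 8 = 19 remainder 5. Last occurrence in the window: #20 on November 16, 2045.
Occurrences #2 through #20: 19 in total.

19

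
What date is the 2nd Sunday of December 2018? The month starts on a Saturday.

December 2018 begins on a Saturday, so the first Sunday is December 2 (1 day later).
The 2nd Sunday is 1 weeks later: 2 + 7 = 9.

2018-12-09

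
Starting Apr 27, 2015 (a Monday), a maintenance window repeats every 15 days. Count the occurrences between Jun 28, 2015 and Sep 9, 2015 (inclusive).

5

Occurrences land 15·i days after Apr 27, 2015 for i = 0, 1, 2, …
Jun 28, 2015 is 62 days after the start; 62 ÷ 15 = 4 remainder 2; since the remainder is 2, round up to i = 5. First occurrence in the window: #6 on Jul 11, 2015 (5×15 = 75 days in).
Sep 9, 2015 is 135 days after the start; 135 ÷ 15 = 9 remainder 0. Last occurrence in the window: #10 on Sep 9, 2015.
Occurrences #6 through #10: 5 in total.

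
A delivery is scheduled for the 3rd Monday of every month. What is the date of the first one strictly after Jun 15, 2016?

Jun 2016 starts on a Wednesday; its first Monday is the 6th, so the 3rd Monday is the 20th — Jun 20, 2016.
Jun 20, 2016 is after Jun 15, 2016, so that is the next one.

Jun 20, 2016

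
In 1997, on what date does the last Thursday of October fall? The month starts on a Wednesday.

30 October 1997

October 1997 begins on a Wednesday, so the first Thursday is October 2 (1 day later).
October 1997 has 31 days. Adding weeks: 2, 9, 16, 23, 30 — the last one ≤ 31 is the 30th.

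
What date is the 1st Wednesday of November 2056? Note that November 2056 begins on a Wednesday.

1 November 2056

November 2056 begins on a Wednesday, so the first Wednesday is November 1.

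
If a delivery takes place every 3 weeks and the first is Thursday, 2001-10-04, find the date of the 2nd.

The 2nd occurrence is 1 interval after the first: 1 × 21 = 21 days after 2001-10-04.
21 days later is 2001-10-25.

2001-10-25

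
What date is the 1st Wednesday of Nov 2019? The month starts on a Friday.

Nov 6, 2019

Nov 2019 begins on a Friday, so the first Wednesday is Nov 6 (5 days later).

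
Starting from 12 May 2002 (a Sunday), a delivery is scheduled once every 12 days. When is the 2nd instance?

The 2nd occurrence is 1 interval after the first: 1 × 12 = 12 days after 12 May 2002.
12 days later is 24 May 2002.

24 May 2002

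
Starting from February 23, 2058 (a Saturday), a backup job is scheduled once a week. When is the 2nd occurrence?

March 2, 2058

The 2nd occurrence is 1 interval after the first: 1 × 7 = 7 days after February 23, 2058.
February has 28 days — 5 days to the end of February leaves 2.
2 days into March → March 2, 2058.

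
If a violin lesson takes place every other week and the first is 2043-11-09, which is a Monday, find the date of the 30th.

2044-12-19

The 30th occurrence is 29 intervals after the first: 29 × 14 = 406 days after 2043-11-09.
November has 30 days — 21 days to the end of November leaves 385.
December has 31 days (354 left).
January has 31 days (323 left).
February has 29 days (294 left).
March has 31 days (263 left).
April has 30 days (233 left).
May has 31 days (202 left).
June has 30 days (172 left).
July has 31 days (141 left).
August has 31 days (110 left).
September has 30 days (80 left).
October has 31 days (49 left).
November has 30 days (19 left).
19 days into December → 2044-12-19.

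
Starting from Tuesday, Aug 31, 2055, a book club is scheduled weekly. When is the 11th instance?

Nov 9, 2055

The 11th occurrence is 10 intervals after the first: 10 × 7 = 70 days after Aug 31, 2055.
Aug has 31 days — 0 days to the end of Aug leaves 70.
Sep has 30 days (40 left).
Oct has 31 days (9 left).
9 days into Nov → Nov 9, 2055.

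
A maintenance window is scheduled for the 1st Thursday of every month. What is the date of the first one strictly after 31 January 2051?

January 2051 starts on a Sunday, so its 1st Thursday is 5 January 2051 (4 days in).
That is not after 31 January 2051, so look at February 2051.
February 2051 starts on a Wednesday, so its 1st Thursday is 2 February 2051 (1 day in).

2 February 2051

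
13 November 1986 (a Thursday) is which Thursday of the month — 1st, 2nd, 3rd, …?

Day 13 falls in week ⌈13/7⌉ of the month.
Days 1–7 hold the 1st Thursday, 8–14 the 2nd, 15–21 the 3rd, 22–28 the 4th, 29–31 the 5th.
13 is in the range for the 2nd.

2nd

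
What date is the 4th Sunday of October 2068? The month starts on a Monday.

October 28, 2068

October 2068 begins on a Monday, so the first Sunday is October 7 (6 days later).
The 4th Sunday is 3 weeks later: 7 + 21 = 28.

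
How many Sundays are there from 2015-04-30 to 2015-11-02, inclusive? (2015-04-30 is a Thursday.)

27

2015-04-30 is a Thursday; the first Sunday on or after it is 2015-05-03 (3 days later).
From 2015-05-03 to 2015-11-02: 28 + 30 + 31 + 31 + 30 + 31 + 2 = 183 days (rest of May, June, July, August, September, October, November).
183 ÷ 7 = 26 full weeks with remainder 1, so 26 more Sundays after the first → 27.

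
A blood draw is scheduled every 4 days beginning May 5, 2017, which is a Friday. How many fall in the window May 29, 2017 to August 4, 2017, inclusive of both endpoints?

17

Occurrences land 4·i days after May 5, 2017 for i = 0, 1, 2, …
May 29, 2017 is 24 days after the start; 24 ÷ 4 = 6 remainder 0. First occurrence in the window: #7 on May 29, 2017 (6×4 = 24 days in).
August 4, 2017 is 91 days after the start; 91 ÷ 4 = 22 remainder 3. Last occurrence in the window: #23 on August 1, 2017.
Occurrences #7 through #23: 17 in total.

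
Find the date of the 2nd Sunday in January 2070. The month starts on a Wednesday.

January 12, 2070

January 2070 begins on a Wednesday, so the first Sunday is January 5 (4 days later).
The 2nd Sunday is 1 weeks later: 5 + 7 = 12.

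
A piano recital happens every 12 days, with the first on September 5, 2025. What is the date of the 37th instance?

The 37th occurrence is 36 intervals after the first: 36 × 12 = 432 days after September 5, 2025.
September has 30 days — 25 days to the end of September leaves 407.
From end of September to end of 2025 is 92 days (315 left).
January has 31 days (284 left).
February has 28 days (256 left).
March has 31 days (225 left).
April has 30 days (195 left).
May has 31 days (164 left).
June has 30 days (134 left).
July has 31 days (103 left).
August has 31 days (72 left).
September has 30 days (42 left).
October has 31 days (11 left).
11 days into November → November 11, 2026.

November 11, 2026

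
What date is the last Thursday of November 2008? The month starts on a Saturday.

2008-11-27

November 2008 begins on a Saturday, so the first Thursday is November 6 (5 days later).
November 2008 has 30 days. Adding weeks: 6, 13, 20, 27 — the last one ≤ 30 is the 27th.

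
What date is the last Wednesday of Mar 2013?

Mar 27, 2013

Mar 2013 begins on a Friday, so the first Wednesday is Mar 6 (5 days later).
Mar 2013 has 31 days. Adding weeks: 6, 13, 20, 27 — the last one ≤ 31 is the 27th.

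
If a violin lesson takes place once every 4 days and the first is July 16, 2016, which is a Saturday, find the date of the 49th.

The 49th occurrence is 48 intervals after the first: 48 × 4 = 192 days after July 16, 2016.
July has 31 days — 15 days to the end of July leaves 177.
August has 31 days (146 left).
September has 30 days (116 left).
October has 31 days (85 left).
November has 30 days (55 left).
December has 31 days (24 left).
24 days into January → January 24, 2017.

January 24, 2017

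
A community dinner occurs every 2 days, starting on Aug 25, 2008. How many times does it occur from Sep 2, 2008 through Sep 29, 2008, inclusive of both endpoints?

Occurrences land 2·i days after Aug 25, 2008 for i = 0, 1, 2, …
Sep 2, 2008 is 8 days after the start; 8 ÷ 2 = 4 remainder 0. First occurrence in the window: #5 on Sep 2, 2008 (4×2 = 8 days in).
Sep 29, 2008 is 35 days after the start; 35 ÷ 2 = 17 remainder 1. Last occurrence in the window: #18 on Sep 28, 2008.
Occurrences #5 through #18: 14 in total.

14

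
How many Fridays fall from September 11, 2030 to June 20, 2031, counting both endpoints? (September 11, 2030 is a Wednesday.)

September 11, 2030 is a Wednesday; the first Friday on or after it is September 13, 2030 (2 days later).
From September 13, 2030 to June 20, 2031: 17 + 31 + 30 + 31 + 31 + 28 + 31 + 30 + 31 + 20 = 280 days (rest of September, October, November, December, January, February, March, April, May, June).
280 ÷ 7 = 40 full weeks with remainder 0, so 40 more Fridays after the first → 41.

41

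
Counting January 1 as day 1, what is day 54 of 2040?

January has 31 days (54 − 31 = 23 remain).
23 into February → February 23.

2040-02-23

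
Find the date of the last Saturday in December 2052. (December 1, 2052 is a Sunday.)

December 2052 begins on a Sunday, so the first Saturday is December 7 (6 days later).
December 2052 has 31 days. Adding weeks: 7, 14, 21, 28 — the last one ≤ 31 is the 28th.

28 December 2052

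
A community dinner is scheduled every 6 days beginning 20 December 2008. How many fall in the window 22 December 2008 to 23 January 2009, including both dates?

5

Occurrences land 6·i days after 20 December 2008 for i = 0, 1, 2, …
22 December 2008 is 2 days after the start; 2 ÷ 6 = 0 remainder 2; since the remainder is 2, round up to i = 1. First occurrence in the window: #2 on 26 December 2008 (1×6 = 6 days in).
23 January 2009 is 34 days after the start; 34 ÷ 6 = 5 remainder 4. Last occurrence in the window: #6 on 19 January 2009.
Occurrences #2 through #6: 5 in total.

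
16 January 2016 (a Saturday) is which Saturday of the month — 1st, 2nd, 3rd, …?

Day 16 falls in week ⌈16/7⌉ of the month.
Days 1–7 hold the 1st Saturday, 8–14 the 2nd, 15–21 the 3rd, 22–28 the 4th, 29–31 the 5th.
16 is in the range for the 3rd.

3rd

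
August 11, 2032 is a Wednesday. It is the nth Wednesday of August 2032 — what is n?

Day 11 falls in week ⌈11/7⌉ of the month.
Days 1–7 hold the 1st Wednesday, 8–14 the 2nd, 15–21 the 3rd, 22–28 the 4th, 29–31 the 5th.
11 is in the range for the 2nd.

2nd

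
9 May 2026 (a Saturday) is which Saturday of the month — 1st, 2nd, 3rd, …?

2nd

Day 9 falls in week ⌈9/7⌉ of the month.
Days 1–7 hold the 1st Saturday, 8–14 the 2nd, 15–21 the 3rd, 22–28 the 4th, 29–31 the 5th.
9 is in the range for the 2nd.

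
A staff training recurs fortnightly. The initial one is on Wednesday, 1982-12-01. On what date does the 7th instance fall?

The 7th occurrence is 6 intervals after the first: 6 × 14 = 84 days after 1982-12-01.
December has 31 days — 30 days to the end of December leaves 54.
January has 31 days (23 left).
23 days into February → 1983-02-23.

1983-02-23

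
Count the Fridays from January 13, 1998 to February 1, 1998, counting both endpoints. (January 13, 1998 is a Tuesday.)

3

January 13, 1998 is a Tuesday; the first Friday on or after it is January 16, 1998 (3 days later).
From January 16, 1998 to February 1, 1998: 15 + 1 = 16 days (rest of January, February).
16 ÷ 7 = 2 full weeks with remainder 2, so 2 more Fridays after the first → 3.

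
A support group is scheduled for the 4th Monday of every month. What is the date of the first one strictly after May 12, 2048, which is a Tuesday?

May 2048 starts on a Friday; its first Monday is the 4th, so the 4th Monday is the 25th — May 25, 2048.
May 25, 2048 is after May 12, 2048, so that is the next one.

May 25, 2048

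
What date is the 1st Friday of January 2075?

The first Friday of January 2075 is January 4.

2075-01-04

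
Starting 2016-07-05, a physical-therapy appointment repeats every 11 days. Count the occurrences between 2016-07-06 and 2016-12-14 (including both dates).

Occurrences land 11·i days after 2016-07-05 for i = 0, 1, 2, …
2016-07-06 is 1 day after the start; 1 ÷ 11 = 0 remainder 1; since the remainder is 1, round up to i = 1. First occurrence in the window: #2 on 2016-07-16 (1×11 = 11 days in).
2016-12-14 is 162 days after the start; 162 ÷ 11 = 14 remainder 8. Last occurrence in the window: #15 on 2016-12-06.
Occurrences #2 through #15: 14 in total.

14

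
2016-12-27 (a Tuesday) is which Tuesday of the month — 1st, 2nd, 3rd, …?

Day 27 falls in week ⌈27/7⌉ of the month.
Days 1–7 hold the 1st Tuesday, 8–14 the 2nd, 15–21 the 3rd, 22–28 the 4th, 29–31 the 5th.
27 is in the range for the 4th.

4th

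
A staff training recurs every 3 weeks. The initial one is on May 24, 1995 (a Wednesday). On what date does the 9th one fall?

Nov 8, 1995

The 9th occurrence is 8 intervals after the first: 8 × 21 = 168 days after May 24, 1995.
May has 31 days — 7 days to the end of May leaves 161.
Jun has 30 days (131 left).
Jul has 31 days (100 left).
Aug has 31 days (69 left).
Sep has 30 days (39 left).
Oct has 31 days (8 left).
8 days into Nov → Nov 8, 1995.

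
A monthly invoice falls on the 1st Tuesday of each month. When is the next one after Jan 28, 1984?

Jan 1984 starts on a Sunday, so its 1st Tuesday is Jan 3, 1984 (2 days in).
That is not after Jan 28, 1984, so look at Feb 1984.
Feb 1984 starts on a Wednesday, so its 1st Tuesday is Feb 7, 1984 (6 days in).

Feb 7, 1984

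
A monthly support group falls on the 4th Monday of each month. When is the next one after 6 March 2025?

March 2025 starts on a Saturday; its first Monday is the 3rd, so the 4th Monday is the 24th — 24 March 2025.
24 March 2025 is after 6 March 2025, so that is the next one.

24 March 2025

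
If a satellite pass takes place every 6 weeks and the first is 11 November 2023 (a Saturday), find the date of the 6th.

8 June 2024

The 6th occurrence is 5 intervals after the first: 5 × 42 = 210 days after 11 November 2023.
November has 30 days — 19 days to the end of November leaves 191.
December has 31 days (160 left).
January has 31 days (129 left).
February has 29 days (100 left).
March has 31 days (69 left).
April has 30 days (39 left).
May has 31 days (8 left).
8 days into June → 8 June 2024.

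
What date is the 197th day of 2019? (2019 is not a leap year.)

January has 31 days (197 − 31 = 166 remain).
February has 28 days (166 − 28 = 138 remain).
March has 31 days (138 − 31 = 107 remain).
April has 30 days (107 − 30 = 77 remain).
May has 31 days (77 − 31 = 46 remain).
June has 30 days (46 − 30 = 16 remain).
16 into July → July 16.

16 July 2019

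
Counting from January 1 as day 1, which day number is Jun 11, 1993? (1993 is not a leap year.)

162

Days in months before Jun: 31 + 28 + 31 + 30 + 31 = 151.
Plus 11 days into Jun → day 162.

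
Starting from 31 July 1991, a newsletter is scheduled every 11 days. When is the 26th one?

The 26th occurrence is 25 intervals after the first: 25 × 11 = 275 days after 31 July 1991.
July has 31 days — 0 days to the end of July leaves 275.
August has 31 days (244 left).
September has 30 days (214 left).
October has 31 days (183 left).
November has 30 days (153 left).
December has 31 days (122 left).
January has 31 days (91 left).
February has 29 days (62 left).
March has 31 days (31 left).
April has 30 days (1 left).
1 day into May → 1 May 1992.

1 May 1992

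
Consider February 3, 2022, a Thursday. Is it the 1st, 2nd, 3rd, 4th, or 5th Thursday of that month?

1st

Day 3 falls in week ⌈3/7⌉ of the month.
Days 1–7 hold the 1st Thursday, 8–14 the 2nd, 15–21 the 3rd, 22–28 the 4th, 29–31 the 5th.
3 is in the range for the 1st.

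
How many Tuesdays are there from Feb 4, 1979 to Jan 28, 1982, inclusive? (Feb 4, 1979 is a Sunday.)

Feb 4, 1979 is a Sunday; the first Tuesday on or after it is Feb 6, 1979 (2 days later).
From Feb 6, 1979 to Jan 28, 1982: 328 + 366 + 365 + 28 = 1087 days (rest of 1979, 1980, 1981, to Jan 28, 1982 in 1982).
1087 ÷ 7 = 155 full weeks with remainder 2, so 155 more Tuesdays after the first → 156.

156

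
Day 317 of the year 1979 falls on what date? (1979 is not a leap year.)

1979-11-13

January has 31 days (317 − 31 = 286 remain).
February has 28 days (286 − 28 = 258 remain).
March has 31 days (258 − 31 = 227 remain).
April has 30 days (227 − 30 = 197 remain).
May has 31 days (197 − 31 = 166 remain).
June has 30 days (166 − 30 = 136 remain).
July has 31 days (136 − 31 = 105 remain).
August has 31 days (105 − 31 = 74 remain).
September has 30 days (74 − 30 = 44 remain).
October has 31 days (44 − 31 = 13 remain).
13 into November → November 13.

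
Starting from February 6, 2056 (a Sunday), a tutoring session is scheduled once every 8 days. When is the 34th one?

October 27, 2056

The 34th occurrence is 33 intervals after the first: 33 × 8 = 264 days after February 6, 2056.
February has 29 days — 23 days to the end of February leaves 241.
March has 31 days (210 left).
April has 30 days (180 left).
May has 31 days (149 left).
June has 30 days (119 left).
July has 31 days (88 left).
August has 31 days (57 left).
September has 30 days (27 left).
27 days into October → October 27, 2056.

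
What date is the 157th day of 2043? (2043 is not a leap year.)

Jan has 31 days (157 − 31 = 126 remain).
Feb has 28 days (126 − 28 = 98 remain).
Mar has 31 days (98 − 31 = 67 remain).
Apr has 30 days (67 − 30 = 37 remain).
May has 31 days (37 − 31 = 6 remain).
6 into Jun → Jun 6.

Jun 6, 2043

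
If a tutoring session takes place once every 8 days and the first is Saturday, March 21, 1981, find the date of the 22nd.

September 5, 1981

The 22nd occurrence is 21 intervals after the first: 21 × 8 = 168 days after March 21, 1981.
March has 31 days — 10 days to the end of March leaves 158.
April has 30 days (128 left).
May has 31 days (97 left).
June has 30 days (67 left).
July has 31 days (36 left).
August has 31 days (5 left).
5 days into September → September 5, 1981.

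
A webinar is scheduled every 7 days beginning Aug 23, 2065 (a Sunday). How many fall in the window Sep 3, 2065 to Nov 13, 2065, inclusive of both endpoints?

Occurrences land 7·i days after Aug 23, 2065 for i = 0, 1, 2, …
Sep 3, 2065 is 11 days after the start; 11 ÷ 7 = 1 remainder 4; since the remainder is 4, round up to i = 2. First occurrence in the window: #3 on Sep 6, 2065 (2×7 = 14 days in).
Nov 13, 2065 is 82 days after the start; 82 ÷ 7 = 11 remainder 5. Last occurrence in the window: #12 on Nov 8, 2065.
Occurrences #3 through #12: 10 in total.

10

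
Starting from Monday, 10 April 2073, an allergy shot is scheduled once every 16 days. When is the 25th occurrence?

29 April 2074

The 25th occurrence is 24 intervals after the first: 24 × 16 = 384 days after 10 April 2073.
April has 30 days — 20 days to the end of April leaves 364.
May has 31 days (333 left).
June has 30 days (303 left).
July has 31 days (272 left).
August has 31 days (241 left).
September has 30 days (211 left).
October has 31 days (180 left).
November has 30 days (150 left).
December has 31 days (119 left).
January has 31 days (88 left).
February has 28 days (60 left).
March has 31 days (29 left).
29 days into April → 29 April 2074.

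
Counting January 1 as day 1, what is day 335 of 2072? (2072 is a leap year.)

30 November 2072

January has 31 days (335 − 31 = 304 remain).
February has 29 days (304 − 29 = 275 remain).
March has 31 days (275 − 31 = 244 remain).
April has 30 days (244 − 30 = 214 remain).
May has 31 days (214 − 31 = 183 remain).
June has 30 days (183 − 30 = 153 remain).
July has 31 days (153 − 31 = 122 remain).
August has 31 days (122 − 31 = 91 remain).
September has 30 days (91 − 30 = 61 remain).
October has 31 days (61 − 31 = 30 remain).
30 into November → November 30.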